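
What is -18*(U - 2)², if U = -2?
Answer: -288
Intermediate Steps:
-18*(U - 2)² = -18*(-2 - 2)² = -18*(-4)² = -18*16 = -288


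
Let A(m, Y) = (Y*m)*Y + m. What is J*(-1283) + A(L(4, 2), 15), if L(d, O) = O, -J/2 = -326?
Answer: -836064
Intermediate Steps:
J = 652 (J = -2*(-326) = 652)
A(m, Y) = m + m*Y² (A(m, Y) = m*Y² + m = m + m*Y²)
J*(-1283) + A(L(4, 2), 15) = 652*(-1283) + 2*(1 + 15²) = -836516 + 2*(1 + 225) = -836516 + 2*226 = -836516 + 452 = -836064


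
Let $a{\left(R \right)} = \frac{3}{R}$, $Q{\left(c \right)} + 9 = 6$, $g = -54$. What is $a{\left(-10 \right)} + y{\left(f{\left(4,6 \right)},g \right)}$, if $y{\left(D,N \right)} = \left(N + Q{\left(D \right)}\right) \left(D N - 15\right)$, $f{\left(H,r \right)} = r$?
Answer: $\frac{193227}{10} \approx 19323.0$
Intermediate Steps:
$Q{\left(c \right)} = -3$ ($Q{\left(c \right)} = -9 + 6 = -3$)
$y{\left(D,N \right)} = \left(-15 + D N\right) \left(-3 + N\right)$ ($y{\left(D,N \right)} = \left(N - 3\right) \left(D N - 15\right) = \left(-3 + N\right) \left(-15 + D N\right) = \left(-15 + D N\right) \left(-3 + N\right)$)
$a{\left(-10 \right)} + y{\left(f{\left(4,6 \right)},g \right)} = \frac{3}{-10} + \left(45 - -810 + 6 \left(-54\right)^{2} - 18 \left(-54\right)\right) = 3 \left(- \frac{1}{10}\right) + \left(45 + 810 + 6 \cdot 2916 + 972\right) = - \frac{3}{10} + \left(45 + 810 + 17496 + 972\right) = - \frac{3}{10} + 19323 = \frac{193227}{10}$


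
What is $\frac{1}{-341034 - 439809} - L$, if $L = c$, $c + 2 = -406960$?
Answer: $\frac{317773428965}{780843} \approx 4.0696 \cdot 10^{5}$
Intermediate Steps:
$c = -406962$ ($c = -2 - 406960 = -406962$)
$L = -406962$
$\frac{1}{-341034 - 439809} - L = \frac{1}{-341034 - 439809} - -406962 = \frac{1}{-780843} + 406962 = - \frac{1}{780843} + 406962 = \frac{317773428965}{780843}$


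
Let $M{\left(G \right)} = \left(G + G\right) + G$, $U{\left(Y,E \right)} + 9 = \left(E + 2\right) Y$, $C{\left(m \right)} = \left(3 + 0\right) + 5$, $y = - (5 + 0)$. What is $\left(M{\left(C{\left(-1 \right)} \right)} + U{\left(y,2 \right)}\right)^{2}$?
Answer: $25$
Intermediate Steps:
$y = -5$ ($y = \left(-1\right) 5 = -5$)
$C{\left(m \right)} = 8$ ($C{\left(m \right)} = 3 + 5 = 8$)
$U{\left(Y,E \right)} = -9 + Y \left(2 + E\right)$ ($U{\left(Y,E \right)} = -9 + \left(E + 2\right) Y = -9 + \left(2 + E\right) Y = -9 + Y \left(2 + E\right)$)
$M{\left(G \right)} = 3 G$ ($M{\left(G \right)} = 2 G + G = 3 G$)
$\left(M{\left(C{\left(-1 \right)} \right)} + U{\left(y,2 \right)}\right)^{2} = \left(3 \cdot 8 + \left(-9 + 2 \left(-5\right) + 2 \left(-5\right)\right)\right)^{2} = \left(24 - 29\right)^{2} = \left(-5\right)^{2} = 25$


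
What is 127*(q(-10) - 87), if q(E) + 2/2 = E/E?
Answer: -11049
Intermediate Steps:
q(E) = 0 (q(E) = -1 + E/E = -1 + 1 = 0)
127*(q(-10) - 87) = 127*(0 - 87) = 127*(-87) = -11049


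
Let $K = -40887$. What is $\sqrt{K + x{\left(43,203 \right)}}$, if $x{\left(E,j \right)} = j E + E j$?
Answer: $i \sqrt{23429} \approx 153.07 i$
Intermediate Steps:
$x{\left(E,j \right)} = 2 E j$ ($x{\left(E,j \right)} = E j + E j = 2 E j$)
$\sqrt{K + x{\left(43,203 \right)}} = \sqrt{-40887 + 2 \cdot 43 \cdot 203} = \sqrt{-40887 + 17458} = \sqrt{-23429} = i \sqrt{23429}$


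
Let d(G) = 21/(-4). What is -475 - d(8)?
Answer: -1879/4 ≈ -469.75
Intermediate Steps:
d(G) = -21/4 (d(G) = 21*(-¼) = -21/4)
-475 - d(8) = -475 - 1*(-21/4) = -475 + 21/4 = -1879/4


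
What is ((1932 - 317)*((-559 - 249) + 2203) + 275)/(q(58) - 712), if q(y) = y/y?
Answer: -2253200/711 ≈ -3169.1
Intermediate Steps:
q(y) = 1
((1932 - 317)*((-559 - 249) + 2203) + 275)/(q(58) - 712) = ((1932 - 317)*((-559 - 249) + 2203) + 275)/(1 - 712) = (1615*(-808 + 2203) + 275)/(-711) = (1615*1395 + 275)*(-1/711) = (2252925 + 275)*(-1/711) = 2253200*(-1/711) = -2253200/711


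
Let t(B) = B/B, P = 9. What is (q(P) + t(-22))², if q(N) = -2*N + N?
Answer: 64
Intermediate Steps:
q(N) = -N
t(B) = 1
(q(P) + t(-22))² = (-1*9 + 1)² = (-9 + 1)² = (-8)² = 64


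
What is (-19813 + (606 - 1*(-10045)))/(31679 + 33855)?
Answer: -4581/32767 ≈ -0.13981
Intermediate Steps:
(-19813 + (606 - 1*(-10045)))/(31679 + 33855) = (-19813 + (606 + 10045))/65534 = (-19813 + 10651)*(1/65534) = -9162*1/65534 = -4581/32767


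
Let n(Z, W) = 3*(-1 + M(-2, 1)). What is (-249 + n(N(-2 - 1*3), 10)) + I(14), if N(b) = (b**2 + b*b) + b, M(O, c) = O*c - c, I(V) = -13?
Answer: -274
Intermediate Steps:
M(O, c) = -c + O*c
N(b) = b + 2*b**2 (N(b) = (b**2 + b**2) + b = 2*b**2 + b = b + 2*b**2)
n(Z, W) = -12 (n(Z, W) = 3*(-1 + 1*(-1 - 2)) = 3*(-1 + 1*(-3)) = 3*(-1 - 3) = 3*(-4) = -12)
(-249 + n(N(-2 - 1*3), 10)) + I(14) = (-249 - 12) - 13 = -261 - 13 = -274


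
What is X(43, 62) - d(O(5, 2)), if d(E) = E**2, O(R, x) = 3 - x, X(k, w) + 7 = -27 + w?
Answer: 27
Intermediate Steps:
X(k, w) = -34 + w (X(k, w) = -7 + (-27 + w) = -34 + w)
X(43, 62) - d(O(5, 2)) = (-34 + 62) - (3 - 1*2)**2 = 28 - (3 - 2)**2 = 28 - 1*1**2 = 28 - 1*1 = 28 - 1 = 27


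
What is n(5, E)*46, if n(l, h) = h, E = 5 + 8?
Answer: 598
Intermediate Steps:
E = 13
n(5, E)*46 = 13*46 = 598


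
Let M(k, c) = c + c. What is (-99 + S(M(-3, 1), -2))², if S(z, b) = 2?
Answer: 9409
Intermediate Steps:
M(k, c) = 2*c
(-99 + S(M(-3, 1), -2))² = (-99 + 2)² = (-97)² = 9409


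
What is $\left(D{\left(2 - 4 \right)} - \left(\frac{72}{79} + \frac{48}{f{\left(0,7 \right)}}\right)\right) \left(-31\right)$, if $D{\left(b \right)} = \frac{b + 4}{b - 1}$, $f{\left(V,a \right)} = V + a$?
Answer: $\frac{433814}{1659} \approx 261.49$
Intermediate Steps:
$D{\left(b \right)} = \frac{4 + b}{-1 + b}$
$\left(D{\left(2 - 4 \right)} - \left(\frac{72}{79} + \frac{48}{f{\left(0,7 \right)}}\right)\right) \left(-31\right) = \left(\frac{4 + \left(2 - 4\right)}{-1 + \left(2 - 4\right)} - \left(\frac{72}{79} + \frac{48}{0 + 7}\right)\right) \left(-31\right) = \left(\frac{4 - 2}{-1 - 2} - \left(\frac{72}{79} + \frac{48}{7}\right)\right) \left(-31\right) = \left(\frac{1}{-3} \cdot 2 - \frac{4296}{553}\right) \left(-31\right) = \left(\left(- \frac{1}{3}\right) 2 - \frac{4296}{553}\right) \left(-31\right) = \left(- \frac{2}{3} - \frac{4296}{553}\right) \left(-31\right) = \left(- \frac{13994}{1659}\right) \left(-31\right) = \frac{433814}{1659}$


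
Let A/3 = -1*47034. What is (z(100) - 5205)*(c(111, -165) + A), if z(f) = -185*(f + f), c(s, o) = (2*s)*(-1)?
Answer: 5964579420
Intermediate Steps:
c(s, o) = -2*s
A = -141102 (A = 3*(-1*47034) = 3*(-47034) = -141102)
z(f) = -370*f
(z(100) - 5205)*(c(111, -165) + A) = (-370*100 - 5205)*(-2*111 - 141102) = (-37000 - 5205)*(-222 - 141102) = -42205*(-141324) = 5964579420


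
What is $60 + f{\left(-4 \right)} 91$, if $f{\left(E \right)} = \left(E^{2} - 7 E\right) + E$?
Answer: $3700$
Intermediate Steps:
$f{\left(E \right)} = E^{2} - 6 E$
$60 + f{\left(-4 \right)} 91 = 60 + - 4 \left(-6 - 4\right) 91 = 60 + \left(-4\right) \left(-10\right) 91 = 60 + 40 \cdot 91 = 60 + 3640 = 3700$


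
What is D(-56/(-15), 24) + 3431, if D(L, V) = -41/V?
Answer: 82303/24 ≈ 3429.3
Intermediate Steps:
D(-56/(-15), 24) + 3431 = -41/24 + 3431 = 82303/24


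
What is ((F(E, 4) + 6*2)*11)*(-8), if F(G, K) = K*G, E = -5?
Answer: 704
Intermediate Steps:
F(G, K) = G*K
((F(E, 4) + 6*2)*11)*(-8) = ((-5*4 + 6*2)*11)*(-8) = ((-20 + 12)*11)*(-8) = -8*11*(-8) = -88*(-8) = 704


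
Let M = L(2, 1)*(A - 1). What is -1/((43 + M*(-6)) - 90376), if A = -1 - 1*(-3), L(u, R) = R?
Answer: 1/90339 ≈ 1.1069e-5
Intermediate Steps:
A = 2 (A = -1 + 3 = 2)
M = 1 (M = 1*(2 - 1) = 1*1 = 1)
-1/((43 + M*(-6)) - 90376) = -1/((43 + 1*(-6)) - 90376) = -1/((43 - 6) - 90376) = -1/(37 - 90376) = -1/(-90339) = -1*(-1/90339) = 1/90339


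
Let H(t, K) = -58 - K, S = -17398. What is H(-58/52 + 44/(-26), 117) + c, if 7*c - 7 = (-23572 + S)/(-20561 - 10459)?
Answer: -3774139/21714 ≈ -173.81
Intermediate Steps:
c = 25811/21714 (c = 1 + ((-23572 - 17398)/(-20561 - 10459))/7 = 1 + (-40970/(-31020))/7 = 1 + (-40970*(-1/31020))/7 = 1 + (⅐)*(4097/3102) = 1 + 4097/21714 = 25811/21714 ≈ 1.1887)
H(-58/52 + 44/(-26), 117) + c = (-58 - 1*117) + 25811/21714 = (-58 - 117) + 25811/21714 = -175 + 25811/21714 = -3774139/21714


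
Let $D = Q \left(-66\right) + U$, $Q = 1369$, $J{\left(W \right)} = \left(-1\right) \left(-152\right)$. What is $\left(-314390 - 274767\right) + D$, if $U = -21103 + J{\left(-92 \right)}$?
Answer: $-700462$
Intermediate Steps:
$J{\left(W \right)} = 152$
$U = -20951$ ($U = -21103 + 152 = -20951$)
$D = -111305$ ($D = 1369 \left(-66\right) - 20951 = -90354 - 20951 = -111305$)
$\left(-314390 - 274767\right) + D = \left(-314390 - 274767\right) - 111305 = -589157 - 111305 = -700462$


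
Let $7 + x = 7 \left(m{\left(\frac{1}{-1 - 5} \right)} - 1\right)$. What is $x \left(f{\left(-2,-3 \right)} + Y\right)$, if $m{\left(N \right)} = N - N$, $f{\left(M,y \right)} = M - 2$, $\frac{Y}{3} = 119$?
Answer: $-4942$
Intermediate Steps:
$Y = 357$ ($Y = 3 \cdot 119 = 357$)
$f{\left(M,y \right)} = -2 + M$
$m{\left(N \right)} = 0$
$x = -14$ ($x = -7 + 7 \left(0 - 1\right) = -7 + 7 \left(-1\right) = -7 - 7 = -14$)
$x \left(f{\left(-2,-3 \right)} + Y\right) = - 14 \left(\left(-2 - 2\right) + 357\right) = - 14 \left(-4 + 357\right) = \left(-14\right) 353 = -4942$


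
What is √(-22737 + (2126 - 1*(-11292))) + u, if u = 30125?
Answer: 30125 + I*√9319 ≈ 30125.0 + 96.535*I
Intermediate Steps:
√(-22737 + (2126 - 1*(-11292))) + u = √(-22737 + (2126 - 1*(-11292))) + 30125 = √(-22737 + (2126 + 11292)) + 30125 = √(-22737 + 13418) + 30125 = √(-9319) + 30125 = I*√9319 + 30125 = 30125 + I*√9319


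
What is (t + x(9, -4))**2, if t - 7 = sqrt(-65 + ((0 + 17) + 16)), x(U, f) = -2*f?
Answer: 193 + 120*I*sqrt(2) ≈ 193.0 + 169.71*I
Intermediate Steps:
t = 7 + 4*I*sqrt(2) (t = 7 + sqrt(-65 + ((0 + 17) + 16)) = 7 + sqrt(-65 + (17 + 16)) = 7 + sqrt(-65 + 33) = 7 + sqrt(-32) = 7 + 4*I*sqrt(2) ≈ 7.0 + 5.6569*I)
(t + x(9, -4))**2 = ((7 + 4*I*sqrt(2)) - 2*(-4))**2 = ((7 + 4*I*sqrt(2)) + 8)**2 = (15 + 4*I*sqrt(2))**2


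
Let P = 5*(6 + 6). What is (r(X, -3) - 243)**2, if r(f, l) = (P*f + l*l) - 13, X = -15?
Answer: 1315609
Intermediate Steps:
P = 60 (P = 5*12 = 60)
r(f, l) = -13 + l**2 + 60*f (r(f, l) = (60*f + l*l) - 13 = (60*f + l**2) - 13 = (l**2 + 60*f) - 13 = -13 + l**2 + 60*f)
(r(X, -3) - 243)**2 = ((-13 + (-3)**2 + 60*(-15)) - 243)**2 = ((-13 + 9 - 900) - 243)**2 = (-904 - 243)**2 = (-1147)**2 = 1315609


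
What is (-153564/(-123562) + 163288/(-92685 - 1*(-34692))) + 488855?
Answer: 1751496094857313/3582865533 ≈ 4.8885e+5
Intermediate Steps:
(-153564/(-123562) + 163288/(-92685 - 1*(-34692))) + 488855 = (-153564*(-1/123562) + 163288/(-92685 + 34692)) + 488855 = (76782/61781 + 163288/(-57993)) + 488855 = (76782/61781 + 163288*(-1/57993)) + 488855 = (76782/61781 - 163288/57993) + 488855 = -5635277402/3582865533 + 488855 = 1751496094857313/3582865533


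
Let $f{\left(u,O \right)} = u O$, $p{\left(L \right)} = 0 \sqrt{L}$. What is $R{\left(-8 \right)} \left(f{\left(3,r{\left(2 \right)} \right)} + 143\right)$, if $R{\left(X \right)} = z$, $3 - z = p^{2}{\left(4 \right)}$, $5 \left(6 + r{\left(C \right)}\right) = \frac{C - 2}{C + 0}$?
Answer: $375$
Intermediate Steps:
$p{\left(L \right)} = 0$
$r{\left(C \right)} = -6 + \frac{-2 + C}{5 C}$ ($r{\left(C \right)} = -6 + \frac{\left(C - 2\right) \frac{1}{C + 0}}{5} = -6 + \frac{\left(-2 + C\right) \frac{1}{C}}{5} = -6 + \frac{\frac{1}{C} \left(-2 + C\right)}{5} = -6 + \frac{-2 + C}{5 C}$)
$f{\left(u,O \right)} = O u$
$z = 3$ ($z = 3 - 0^{2} = 3 - 0 = 3 + 0 = 3$)
$R{\left(X \right)} = 3$
$R{\left(-8 \right)} \left(f{\left(3,r{\left(2 \right)} \right)} + 143\right) = 3 \left(\frac{-2 - 58}{5 \cdot 2} \cdot 3 + 143\right) = 3 \left(\frac{1}{5} \cdot \frac{1}{2} \left(-2 - 58\right) 3 + 143\right) = 3 \left(\frac{1}{5} \cdot \frac{1}{2} \left(-60\right) 3 + 143\right) = 3 \left(\left(-6\right) 3 + 143\right) = 3 \left(-18 + 143\right) = 3 \cdot 125 = 375$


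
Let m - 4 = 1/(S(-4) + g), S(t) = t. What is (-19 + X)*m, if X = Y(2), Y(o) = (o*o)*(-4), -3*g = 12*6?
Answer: -555/4 ≈ -138.75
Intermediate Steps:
g = -24 (g = -4*6 = -⅓*72 = -24)
m = 111/28 (m = 4 + 1/(-4 - 24) = 4 + 1/(-28) = 4 - 1/28 = 111/28 ≈ 3.9643)
Y(o) = -4*o² (Y(o) = o²*(-4) = -4*o²)
X = -16 (X = -4*2² = -4*4 = -16)
(-19 + X)*m = (-19 - 16)*(111/28) = -35*111/28 = -555/4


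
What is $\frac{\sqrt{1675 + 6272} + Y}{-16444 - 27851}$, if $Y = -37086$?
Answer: $\frac{12362}{14765} - \frac{\sqrt{883}}{14765} \approx 0.83524$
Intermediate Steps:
$\frac{\sqrt{1675 + 6272} + Y}{-16444 - 27851} = \frac{\sqrt{1675 + 6272} - 37086}{-16444 - 27851} = \frac{\sqrt{7947} - 37086}{-44295} = \left(3 \sqrt{883} - 37086\right) \left(- \frac{1}{44295}\right) = \left(-37086 + 3 \sqrt{883}\right) \left(- \frac{1}{44295}\right) = \frac{12362}{14765} - \frac{\sqrt{883}}{14765}$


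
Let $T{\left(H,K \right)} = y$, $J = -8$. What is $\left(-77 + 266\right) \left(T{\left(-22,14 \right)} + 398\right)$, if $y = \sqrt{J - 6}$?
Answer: $75222 + 189 i \sqrt{14} \approx 75222.0 + 707.17 i$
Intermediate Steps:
$y = i \sqrt{14}$ ($y = \sqrt{-8 - 6} = \sqrt{-14} = i \sqrt{14} \approx 3.7417 i$)
$T{\left(H,K \right)} = i \sqrt{14}$
$\left(-77 + 266\right) \left(T{\left(-22,14 \right)} + 398\right) = \left(-77 + 266\right) \left(i \sqrt{14} + 398\right) = 189 \left(398 + i \sqrt{14}\right) = 75222 + 189 i \sqrt{14}$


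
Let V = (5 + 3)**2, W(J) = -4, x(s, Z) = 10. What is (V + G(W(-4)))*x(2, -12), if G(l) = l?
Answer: 600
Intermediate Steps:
V = 64 (V = 8**2 = 64)
(V + G(W(-4)))*x(2, -12) = (64 - 4)*10 = 60*10 = 600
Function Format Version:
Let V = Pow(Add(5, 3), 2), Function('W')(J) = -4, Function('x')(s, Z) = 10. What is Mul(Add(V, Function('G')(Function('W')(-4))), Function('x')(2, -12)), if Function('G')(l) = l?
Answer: 600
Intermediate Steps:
V = 64 (V = Pow(8, 2) = 64)
Mul(Add(V, Function('G')(Function('W')(-4))), Function('x')(2, -12)) = Mul(Add(64, -4), 10) = Mul(60, 10) = 600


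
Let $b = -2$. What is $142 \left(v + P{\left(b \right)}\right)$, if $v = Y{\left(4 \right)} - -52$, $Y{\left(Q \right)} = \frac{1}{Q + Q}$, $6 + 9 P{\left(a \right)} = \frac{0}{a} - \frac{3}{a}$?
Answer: $\frac{29323}{4} \approx 7330.8$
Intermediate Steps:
$P{\left(a \right)} = - \frac{2}{3} - \frac{1}{3 a}$ ($P{\left(a \right)} = - \frac{2}{3} + \frac{\frac{0}{a} - \frac{3}{a}}{9} = - \frac{2}{3} + \frac{0 - \frac{3}{a}}{9} = - \frac{2}{3} + \frac{\left(-3\right) \frac{1}{a}}{9} = - \frac{2}{3} - \frac{1}{3 a}$)
$Y{\left(Q \right)} = \frac{1}{2 Q}$
$v = \frac{417}{8}$ ($v = \frac{1}{2 \cdot 4} - -52 = \frac{1}{2} \cdot \frac{1}{4} + 52 = \frac{1}{8} + 52 = \frac{417}{8} \approx 52.125$)
$142 \left(v + P{\left(b \right)}\right) = 142 \left(\frac{417}{8} + \frac{-1 - -4}{3 \left(-2\right)}\right) = 142 \left(\frac{417}{8} + \frac{1}{3} \left(- \frac{1}{2}\right) \left(-1 + 4\right)\right) = 142 \left(\frac{417}{8} + \frac{1}{3} \left(- \frac{1}{2}\right) 3\right) = 142 \left(\frac{417}{8} - \frac{1}{2}\right) = 142 \cdot \frac{413}{8} = \frac{29323}{4}$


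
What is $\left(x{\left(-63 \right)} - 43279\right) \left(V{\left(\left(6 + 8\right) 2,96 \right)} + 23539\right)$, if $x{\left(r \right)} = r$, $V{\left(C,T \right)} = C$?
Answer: $-1021440914$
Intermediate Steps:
$\left(x{\left(-63 \right)} - 43279\right) \left(V{\left(\left(6 + 8\right) 2,96 \right)} + 23539\right) = \left(-63 - 43279\right) \left(\left(6 + 8\right) 2 + 23539\right) = - 43342 \left(14 \cdot 2 + 23539\right) = - 43342 \left(28 + 23539\right) = \left(-43342\right) 23567 = -1021440914$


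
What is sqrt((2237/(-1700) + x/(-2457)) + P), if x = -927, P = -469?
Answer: I*sqrt(1012195143141)/46410 ≈ 21.678*I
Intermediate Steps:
sqrt((2237/(-1700) + x/(-2457)) + P) = sqrt((2237/(-1700) - 927/(-2457)) - 469) = sqrt((2237*(-1/1700) - 927*(-1/2457)) - 469) = sqrt((-2237/1700 + 103/273) - 469) = sqrt(-435601/464100 - 469) = sqrt(-218098501/464100) = I*sqrt(1012195143141)/46410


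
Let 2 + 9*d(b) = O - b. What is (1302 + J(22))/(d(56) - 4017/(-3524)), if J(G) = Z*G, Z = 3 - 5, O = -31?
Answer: -39898728/277483 ≈ -143.79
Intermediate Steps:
d(b) = -11/3 - b/9 (d(b) = -2/9 + (-31 - b)/9 = -2/9 + (-31/9 - b/9) = -11/3 - b/9)
Z = -2
J(G) = -2*G
(1302 + J(22))/(d(56) - 4017/(-3524)) = (1302 - 2*22)/((-11/3 - 1/9*56) - 4017/(-3524)) = (1302 - 44)/((-11/3 - 56/9) - 4017*(-1/3524)) = 1258/(-89/9 + 4017/3524) = 1258/(-277483/31716) = 1258*(-31716/277483) = -39898728/277483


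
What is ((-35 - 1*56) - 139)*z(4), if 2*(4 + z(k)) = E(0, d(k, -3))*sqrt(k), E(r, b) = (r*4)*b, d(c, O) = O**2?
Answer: 920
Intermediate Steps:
E(r, b) = 4*b*r (E(r, b) = (4*r)*b = 4*b*r)
z(k) = -4 (z(k) = -4 + ((4*(-3)**2*0)*sqrt(k))/2 = -4 + ((4*9*0)*sqrt(k))/2 = -4 + (0*sqrt(k))/2 = -4 + (1/2)*0 = -4 + 0 = -4)
((-35 - 1*56) - 139)*z(4) = ((-35 - 1*56) - 139)*(-4) = ((-35 - 56) - 139)*(-4) = (-91 - 139)*(-4) = -230*(-4) = 920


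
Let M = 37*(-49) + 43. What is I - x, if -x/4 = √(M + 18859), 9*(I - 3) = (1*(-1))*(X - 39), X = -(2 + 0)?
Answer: 68/9 + 4*√17089 ≈ 530.46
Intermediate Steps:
M = -1770 (M = -1813 + 43 = -1770)
X = -2 (X = -1*2 = -2)
I = 68/9 (I = 3 + ((1*(-1))*(-2 - 39))/9 = 3 + (-1*(-41))/9 = 3 + (⅑)*41 = 3 + 41/9 = 68/9 ≈ 7.5556)
x = -4*√17089 (x = -4*√(-1770 + 18859) = -4*√17089 ≈ -522.90)
I - x = 68/9 - (-4)*√17089 = 68/9 + 4*√17089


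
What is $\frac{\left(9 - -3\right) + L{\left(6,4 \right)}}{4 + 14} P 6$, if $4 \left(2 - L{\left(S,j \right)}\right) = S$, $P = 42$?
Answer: $175$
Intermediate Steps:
$L{\left(S,j \right)} = 2 - \frac{S}{4}$
$\frac{\left(9 - -3\right) + L{\left(6,4 \right)}}{4 + 14} P 6 = \frac{\left(9 - -3\right) + \left(2 - \frac{3}{2}\right)}{4 + 14} \cdot 42 \cdot 6 = \frac{\left(9 + 3\right) + \left(2 - \frac{3}{2}\right)}{18} \cdot 42 \cdot 6 = \left(12 + \frac{1}{2}\right) \frac{1}{18} \cdot 42 \cdot 6 = \frac{25}{2} \cdot \frac{1}{18} \cdot 42 \cdot 6 = \frac{25}{36} \cdot 42 \cdot 6 = \frac{175}{6} \cdot 6 = 175$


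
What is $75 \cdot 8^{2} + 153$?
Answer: $4953$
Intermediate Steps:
$75 \cdot 8^{2} + 153 = 75 \cdot 64 + 153 = 4800 + 153 = 4953$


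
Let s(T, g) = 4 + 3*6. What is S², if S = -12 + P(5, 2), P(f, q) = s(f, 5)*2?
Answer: 1024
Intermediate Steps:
s(T, g) = 22 (s(T, g) = 4 + 18 = 22)
P(f, q) = 44 (P(f, q) = 22*2 = 44)
S = 32 (S = -12 + 44 = 32)
S² = 32² = 1024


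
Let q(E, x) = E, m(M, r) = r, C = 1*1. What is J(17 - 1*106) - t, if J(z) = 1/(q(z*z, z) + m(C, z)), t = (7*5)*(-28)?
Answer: 7675361/7832 ≈ 980.00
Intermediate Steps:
C = 1
t = -980 (t = 35*(-28) = -980)
J(z) = 1/(z + z²) (J(z) = 1/(z*z + z) = 1/(z² + z) = 1/(z + z²))
J(17 - 1*106) - t = 1/((17 - 1*106)*(1 + (17 - 1*106))) - 1*(-980) = 1/((17 - 106)*(1 + (17 - 106))) + 980 = 1/((-89)*(1 - 89)) + 980 = -1/89/(-88) + 980 = -1/89*(-1/88) + 980 = 1/7832 + 980 = 7675361/7832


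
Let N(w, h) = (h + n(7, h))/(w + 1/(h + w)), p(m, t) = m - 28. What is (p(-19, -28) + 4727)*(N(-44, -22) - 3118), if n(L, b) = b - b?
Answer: -8476732368/581 ≈ -1.4590e+7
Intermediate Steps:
p(m, t) = -28 + m
n(L, b) = 0
N(w, h) = h/(w + 1/(h + w)) (N(w, h) = (h + 0)/(w + 1/(h + w)) = h/(w + 1/(h + w)))
(p(-19, -28) + 4727)*(N(-44, -22) - 3118) = ((-28 - 19) + 4727)*(-22*(-22 - 44)/(1 + (-44)² - 22*(-44)) - 3118) = (-47 + 4727)*(-22*(-66)/(1 + 1936 + 968) - 3118) = 4680*(-22*(-66)/2905 - 3118) = 4680*(-22*1/2905*(-66) - 3118) = 4680*(1452/2905 - 3118) = 4680*(-9056338/2905) = -8476732368/581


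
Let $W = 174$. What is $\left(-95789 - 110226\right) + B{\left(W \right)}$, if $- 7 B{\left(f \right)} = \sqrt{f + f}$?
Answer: $-206015 - \frac{2 \sqrt{87}}{7} \approx -2.0602 \cdot 10^{5}$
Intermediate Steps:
$B{\left(f \right)} = - \frac{\sqrt{2} \sqrt{f}}{7}$ ($B{\left(f \right)} = - \frac{\sqrt{f + f}}{7} = - \frac{\sqrt{2 f}}{7} = - \frac{\sqrt{2} \sqrt{f}}{7}$)
$\left(-95789 - 110226\right) + B{\left(W \right)} = \left(-95789 - 110226\right) - \frac{\sqrt{2} \sqrt{174}}{7} = -206015 - \frac{2 \sqrt{87}}{7}$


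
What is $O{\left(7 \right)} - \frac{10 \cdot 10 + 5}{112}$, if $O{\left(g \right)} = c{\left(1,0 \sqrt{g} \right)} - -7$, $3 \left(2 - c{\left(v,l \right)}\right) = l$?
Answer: $\frac{129}{16} \approx 8.0625$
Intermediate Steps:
$c{\left(v,l \right)} = 2 - \frac{l}{3}$
$O{\left(g \right)} = 9$ ($O{\left(g \right)} = \left(2 - \frac{0 \sqrt{g}}{3}\right) - -7 = \left(2 - 0\right) + 7 = \left(2 + 0\right) + 7 = 2 + 7 = 9$)
$O{\left(7 \right)} - \frac{10 \cdot 10 + 5}{112} = 9 - \frac{10 \cdot 10 + 5}{112} = 9 - \left(100 + 5\right) \frac{1}{112} = 9 - 105 \cdot \frac{1}{112} = 9 - \frac{15}{16} = \frac{129}{16}$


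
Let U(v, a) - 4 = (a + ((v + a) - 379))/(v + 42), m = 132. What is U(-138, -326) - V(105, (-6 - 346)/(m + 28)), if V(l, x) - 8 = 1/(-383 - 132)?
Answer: 404371/49440 ≈ 8.1790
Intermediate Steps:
U(v, a) = 4 + (-379 + v + 2*a)/(42 + v) (U(v, a) = 4 + (a + ((v + a) - 379))/(v + 42) = 4 + (a + ((a + v) - 379))/(42 + v) = 4 + (a + (-379 + a + v))/(42 + v) = 4 + (-379 + v + 2*a)/(42 + v))
V(l, x) = 4119/515 (V(l, x) = 8 + 1/(-383 - 132) = 8 + 1/(-515) = 8 - 1/515 = 4119/515)
U(-138, -326) - V(105, (-6 - 346)/(m + 28)) = (-211 + 2*(-326) + 5*(-138))/(42 - 138) - 1*4119/515 = (-211 - 652 - 690)/(-96) - 4119/515 = -1/96*(-1553) - 4119/515 = 1553/96 - 4119/515 = 404371/49440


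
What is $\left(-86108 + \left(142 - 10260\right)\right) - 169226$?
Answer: $-265452$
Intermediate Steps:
$\left(-86108 + \left(142 - 10260\right)\right) - 169226 = \left(-86108 - 10118\right) - 169226 = -96226 - 169226 = -265452$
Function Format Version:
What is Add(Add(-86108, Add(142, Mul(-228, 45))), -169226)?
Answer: -265452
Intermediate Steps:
Add(Add(-86108, Add(142, Mul(-228, 45))), -169226) = Add(Add(-86108, Add(142, -10260)), -169226) = Add(Add(-86108, -10118), -169226) = Add(-96226, -169226) = -265452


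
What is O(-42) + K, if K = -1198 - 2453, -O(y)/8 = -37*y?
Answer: -16083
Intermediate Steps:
O(y) = 296*y (O(y) = -(-296)*y = 296*y)
K = -3651
O(-42) + K = 296*(-42) - 3651 = -12432 - 3651 = -16083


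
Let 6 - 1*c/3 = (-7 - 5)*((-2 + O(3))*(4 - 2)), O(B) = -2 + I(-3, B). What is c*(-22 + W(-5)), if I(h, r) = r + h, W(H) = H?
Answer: 7290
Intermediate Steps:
I(h, r) = h + r
O(B) = -5 + B (O(B) = -2 + (-3 + B) = -5 + B)
c = -270 (c = 18 - 3*(-7 - 5)*(-2 + (-5 + 3))*(4 - 2) = 18 - (-36)*(-2 - 2)*2 = 18 - (-36)*(-4*2) = 18 - (-36)*(-8) = 18 - 3*96 = 18 - 288 = -270)
c*(-22 + W(-5)) = -270*(-22 - 5) = -270*(-27) = 7290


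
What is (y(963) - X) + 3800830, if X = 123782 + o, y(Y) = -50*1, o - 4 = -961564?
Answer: 4638558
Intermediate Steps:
o = -961560 (o = 4 - 961564 = -961560)
y(Y) = -50
X = -837778 (X = 123782 - 961560 = -837778)
(y(963) - X) + 3800830 = (-50 - 1*(-837778)) + 3800830 = (-50 + 837778) + 3800830 = 837728 + 3800830 = 4638558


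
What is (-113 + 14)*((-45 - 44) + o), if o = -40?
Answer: 12771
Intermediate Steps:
(-113 + 14)*((-45 - 44) + o) = (-113 + 14)*((-45 - 44) - 40) = -99*(-89 - 40) = -99*(-129) = 12771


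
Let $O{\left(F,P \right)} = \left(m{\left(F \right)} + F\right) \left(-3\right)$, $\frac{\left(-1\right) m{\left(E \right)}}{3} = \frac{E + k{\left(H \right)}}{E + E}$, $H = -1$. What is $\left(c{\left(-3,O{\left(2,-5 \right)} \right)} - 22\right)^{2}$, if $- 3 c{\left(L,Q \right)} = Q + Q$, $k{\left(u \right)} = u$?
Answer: $\frac{1521}{4} \approx 380.25$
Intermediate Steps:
$m{\left(E \right)} = - \frac{3 \left(-1 + E\right)}{2 E}$ ($m{\left(E \right)} = - 3 \frac{E - 1}{E + E} = - 3 \frac{-1 + E}{2 E} = - \frac{3 \left(-1 + E\right)}{2 E}$)
$O{\left(F,P \right)} = - 3 F - \frac{9 \left(1 - F\right)}{2 F}$ ($O{\left(F,P \right)} = \left(\frac{3 \left(1 - F\right)}{2 F} + F\right) \left(-3\right) = \left(F + \frac{3 \left(1 - F\right)}{2 F}\right) \left(-3\right) = - 3 F - \frac{9 \left(1 - F\right)}{2 F}$)
$c{\left(L,Q \right)} = - \frac{2 Q}{3}$ ($c{\left(L,Q \right)} = - \frac{Q + Q}{3} = - \frac{2 Q}{3}$)
$\left(c{\left(-3,O{\left(2,-5 \right)} \right)} - 22\right)^{2} = \left(- \frac{2 \left(\frac{9}{2} - 6 - \frac{9}{2 \cdot 2}\right)}{3} - 22\right)^{2} = \left(- \frac{2 \left(\frac{9}{2} - 6 - \frac{9}{4}\right)}{3} - 22\right)^{2} = \left(\left(- \frac{2}{3}\right) \left(- \frac{15}{4}\right) - 22\right)^{2} = \left(\frac{5}{2} - 22\right)^{2} = \left(- \frac{39}{2}\right)^{2} = \frac{1521}{4}$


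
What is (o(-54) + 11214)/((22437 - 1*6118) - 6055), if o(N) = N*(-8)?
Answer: 5823/5132 ≈ 1.1346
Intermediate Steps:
o(N) = -8*N
(o(-54) + 11214)/((22437 - 1*6118) - 6055) = (-8*(-54) + 11214)/((22437 - 1*6118) - 6055) = (432 + 11214)/((22437 - 6118) - 6055) = 11646/(16319 - 6055) = 11646/10264 = 11646*(1/10264) = 5823/5132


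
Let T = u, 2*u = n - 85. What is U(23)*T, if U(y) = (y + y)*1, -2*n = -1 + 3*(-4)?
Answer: -3611/2 ≈ -1805.5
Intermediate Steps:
n = 13/2 (n = -(-1 + 3*(-4))/2 = -(-1 - 12)/2 = -1/2*(-13) = 13/2 ≈ 6.5000)
U(y) = 2*y (U(y) = (2*y)*1 = 2*y)
u = -157/4 (u = (13/2 - 85)/2 = (1/2)*(-157/2) = -157/4 ≈ -39.250)
T = -157/4 ≈ -39.250
U(23)*T = (2*23)*(-157/4) = 46*(-157/4) = -3611/2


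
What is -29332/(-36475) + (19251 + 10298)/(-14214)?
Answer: -660874727/518455650 ≈ -1.2747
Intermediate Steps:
-29332/(-36475) + (19251 + 10298)/(-14214) = -29332*(-1/36475) + 29549*(-1/14214) = 29332/36475 - 29549/14214 = -660874727/518455650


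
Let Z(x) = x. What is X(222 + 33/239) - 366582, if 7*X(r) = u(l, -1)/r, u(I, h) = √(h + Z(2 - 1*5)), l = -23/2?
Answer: -366582 + 478*I/371637 ≈ -3.6658e+5 + 0.0012862*I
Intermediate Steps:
l = -23/2 (l = -23*½ = -23/2 ≈ -11.500)
u(I, h) = √(-3 + h) (u(I, h) = √(h + (2 - 1*5)) = √(h + (2 - 5)) = √(h - 3) = √(-3 + h))
X(r) = 2*I/(7*r) (X(r) = (√(-3 - 1)/r)/7 = (√(-4)/r)/7 = ((2*I)/r)/7 = (2*I/r)/7 = 2*I/(7*r))
X(222 + 33/239) - 366582 = 2*I/(7*(222 + 33/239)) - 366582 = 2*I/(7*(53091/239)) - 366582 = (2/7)*I*(239/53091) - 366582 = 478*I/371637 - 366582 = -366582 + 478*I/371637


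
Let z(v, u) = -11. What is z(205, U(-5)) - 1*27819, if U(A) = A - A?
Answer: -27830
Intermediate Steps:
U(A) = 0
z(205, U(-5)) - 1*27819 = -11 - 1*27819 = -11 - 27819 = -27830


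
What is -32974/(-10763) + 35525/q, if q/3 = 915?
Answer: 94573841/5908887 ≈ 16.005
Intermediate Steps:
q = 2745 (q = 3*915 = 2745)
-32974/(-10763) + 35525/q = -32974/(-10763) + 35525/2745 = -32974*(-1/10763) + 35525*(1/2745) = 32974/10763 + 7105/549 = 94573841/5908887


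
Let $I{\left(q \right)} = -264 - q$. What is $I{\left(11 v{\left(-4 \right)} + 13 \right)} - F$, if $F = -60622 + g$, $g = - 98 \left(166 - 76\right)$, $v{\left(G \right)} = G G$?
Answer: $68989$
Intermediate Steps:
$v{\left(G \right)} = G^{2}$
$g = -8820$ ($g = \left(-98\right) 90 = -8820$)
$F = -69442$ ($F = -60622 - 8820 = -69442$)
$I{\left(11 v{\left(-4 \right)} + 13 \right)} - F = \left(-264 - \left(11 \left(-4\right)^{2} + 13\right)\right) - -69442 = \left(-264 - \left(11 \cdot 16 + 13\right)\right) + 69442 = \left(-264 - \left(176 + 13\right)\right) + 69442 = \left(-264 - 189\right) + 69442 = -453 + 69442 = 68989$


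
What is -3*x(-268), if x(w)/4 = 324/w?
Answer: 972/67 ≈ 14.507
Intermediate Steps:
x(w) = 1296/w (x(w) = 4*(324/w) = 1296/w)
-3*x(-268) = -3888/(-268) = -3888*(-1)/268 = -3*(-324/67) = 972/67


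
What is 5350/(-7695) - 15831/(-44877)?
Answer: -7884827/23021901 ≈ -0.34249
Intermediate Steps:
5350/(-7695) - 15831/(-44877) = 5350*(-1/7695) - 15831*(-1/44877) = -1070/1539 + 5277/14959 = -7884827/23021901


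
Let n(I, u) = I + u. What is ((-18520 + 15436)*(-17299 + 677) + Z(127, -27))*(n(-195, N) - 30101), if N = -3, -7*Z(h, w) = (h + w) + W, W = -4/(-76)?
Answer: -206574857737817/133 ≈ -1.5532e+12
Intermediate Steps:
W = 1/19 (W = -4*(-1/76) = 1/19 ≈ 0.052632)
Z(h, w) = -1/133 - h/7 - w/7 (Z(h, w) = -((h + w) + 1/19)/7 = -(1/19 + h + w)/7 = -1/133 - h/7 - w/7)
((-18520 + 15436)*(-17299 + 677) + Z(127, -27))*(n(-195, N) - 30101) = ((-18520 + 15436)*(-17299 + 677) + (-1/133 - 1/7*127 - 1/7*(-27)))*((-195 - 3) - 30101) = (-3084*(-16622) + (-1/133 - 127/7 + 27/7))*(-198 - 30101) = (51262248 - 1901/133)*(-30299) = (6817877083/133)*(-30299) = -206574857737817/133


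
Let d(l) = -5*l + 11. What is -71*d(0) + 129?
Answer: -652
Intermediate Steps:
d(l) = 11 - 5*l
-71*d(0) + 129 = -71*(11 - 5*0) + 129 = -71*(11 + 0) + 129 = -71*11 + 129 = -781 + 129 = -652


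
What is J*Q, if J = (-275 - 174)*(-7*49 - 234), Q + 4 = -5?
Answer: -2331657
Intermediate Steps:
Q = -9 (Q = -4 - 5 = -9)
J = 259073 (J = -449*(-343 - 234) = -449*(-577) = 259073)
J*Q = 259073*(-9) = -2331657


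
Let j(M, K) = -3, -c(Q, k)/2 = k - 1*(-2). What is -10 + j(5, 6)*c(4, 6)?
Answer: 38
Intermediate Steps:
c(Q, k) = -4 - 2*k (c(Q, k) = -2*(k - 1*(-2)) = -2*(k + 2) = -2*(2 + k) = -4 - 2*k)
-10 + j(5, 6)*c(4, 6) = -10 - 3*(-4 - 2*6) = -10 - 3*(-4 - 12) = -10 - 3*(-16) = -10 + 48 = 38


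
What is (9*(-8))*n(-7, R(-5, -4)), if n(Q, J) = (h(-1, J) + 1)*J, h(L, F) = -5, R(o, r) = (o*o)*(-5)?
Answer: -36000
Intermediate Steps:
R(o, r) = -5*o² (R(o, r) = o²*(-5) = -5*o²)
n(Q, J) = -4*J (n(Q, J) = (-5 + 1)*J = -4*J)
(9*(-8))*n(-7, R(-5, -4)) = (9*(-8))*(-(-20)*(-5)²) = -(-288)*(-5*25) = -(-288)*(-125) = -72*500 = -36000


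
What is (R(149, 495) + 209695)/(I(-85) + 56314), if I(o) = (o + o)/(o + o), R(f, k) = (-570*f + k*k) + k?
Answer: 74057/11263 ≈ 6.5752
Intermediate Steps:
R(f, k) = k + k² - 570*f (R(f, k) = (-570*f + k²) + k = (k² - 570*f) + k = k + k² - 570*f)
I(o) = 1 (I(o) = (2*o)/((2*o)) = (2*o)*(1/(2*o)) = 1)
(R(149, 495) + 209695)/(I(-85) + 56314) = ((495 + 495² - 570*149) + 209695)/(1 + 56314) = ((495 + 245025 - 84930) + 209695)/56315 = (160590 + 209695)*(1/56315) = 370285*(1/56315) = 74057/11263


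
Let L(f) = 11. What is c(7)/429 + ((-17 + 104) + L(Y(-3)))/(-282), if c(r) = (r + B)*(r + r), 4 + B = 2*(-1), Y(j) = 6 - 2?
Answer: -6349/20163 ≈ -0.31488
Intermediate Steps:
Y(j) = 4
B = -6 (B = -4 + 2*(-1) = -4 - 2 = -6)
c(r) = 2*r*(-6 + r) (c(r) = (r - 6)*(r + r) = (-6 + r)*(2*r) = 2*r*(-6 + r))
c(7)/429 + ((-17 + 104) + L(Y(-3)))/(-282) = (2*7*(-6 + 7))/429 + ((-17 + 104) + 11)/(-282) = (2*7*1)*(1/429) + (87 + 11)*(-1/282) = 14*(1/429) + 98*(-1/282) = 14/429 - 49/141 = -6349/20163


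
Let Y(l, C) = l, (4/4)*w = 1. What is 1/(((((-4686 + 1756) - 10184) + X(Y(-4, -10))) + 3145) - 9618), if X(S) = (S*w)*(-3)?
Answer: -1/19575 ≈ -5.1086e-5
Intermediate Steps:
w = 1
X(S) = -3*S (X(S) = (S*1)*(-3) = S*(-3) = -3*S)
1/(((((-4686 + 1756) - 10184) + X(Y(-4, -10))) + 3145) - 9618) = 1/(((((-4686 + 1756) - 10184) - 3*(-4)) + 3145) - 9618) = 1/((((-2930 - 10184) + 12) + 3145) - 9618) = 1/(((-13114 + 12) + 3145) - 9618) = 1/((-13102 + 3145) - 9618) = 1/(-9957 - 9618) = 1/(-19575) = -1/19575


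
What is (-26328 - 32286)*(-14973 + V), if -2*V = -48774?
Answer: -551792196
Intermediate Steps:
V = 24387 (V = -½*(-48774) = 24387)
(-26328 - 32286)*(-14973 + V) = (-26328 - 32286)*(-14973 + 24387) = -58614*9414 = -551792196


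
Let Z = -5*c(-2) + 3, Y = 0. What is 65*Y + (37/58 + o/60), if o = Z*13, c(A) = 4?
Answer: -5299/1740 ≈ -3.0454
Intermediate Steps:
Z = -17 (Z = -5*4 + 3 = -20 + 3 = -17)
o = -221 (o = -17*13 = -221)
65*Y + (37/58 + o/60) = 65*0 + (37/58 - 221/60) = 0 + (37*(1/58) - 221*1/60) = 0 + (37/58 - 221/60) = 0 - 5299/1740 = -5299/1740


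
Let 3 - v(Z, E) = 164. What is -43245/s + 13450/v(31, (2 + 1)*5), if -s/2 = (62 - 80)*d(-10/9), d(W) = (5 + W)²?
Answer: -3673343/22540 ≈ -162.97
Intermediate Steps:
v(Z, E) = -161 (v(Z, E) = 3 - 1*164 = 3 - 164 = -161)
s = 4900/9 (s = -2*(62 - 80)*(5 - 10/9)² = -(-36)*(5 - 10*⅑)² = -(-36)*(5 - 10/9)² = -(-36)*(35/9)² = -(-36)*1225/81 = -2*(-2450/9) = 4900/9 ≈ 544.44)
-43245/s + 13450/v(31, (2 + 1)*5) = -43245/4900/9 + 13450/(-161) = -43245*9/4900 + 13450*(-1/161) = -77841/980 - 13450/161 = -3673343/22540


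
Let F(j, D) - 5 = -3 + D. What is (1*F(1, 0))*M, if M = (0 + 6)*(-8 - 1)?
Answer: -108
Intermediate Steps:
F(j, D) = 2 + D (F(j, D) = 5 + (-3 + D) = 2 + D)
M = -54 (M = 6*(-9) = -54)
(1*F(1, 0))*M = (1*(2 + 0))*(-54) = (1*2)*(-54) = 2*(-54) = -108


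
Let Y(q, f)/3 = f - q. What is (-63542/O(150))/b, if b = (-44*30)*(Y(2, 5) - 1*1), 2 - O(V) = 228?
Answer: -31771/1193280 ≈ -0.026625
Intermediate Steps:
Y(q, f) = -3*q + 3*f (Y(q, f) = 3*(f - q) = -3*q + 3*f)
O(V) = -226 (O(V) = 2 - 1*228 = 2 - 228 = -226)
b = -10560 (b = (-44*30)*((-3*2 + 3*5) - 1*1) = -1320*((-6 + 15) - 1) = -1320*(9 - 1) = -1320*8 = -10560)
(-63542/O(150))/b = -63542/(-226)/(-10560) = -63542*(-1/226)*(-1/10560) = (31771/113)*(-1/10560) = -31771/1193280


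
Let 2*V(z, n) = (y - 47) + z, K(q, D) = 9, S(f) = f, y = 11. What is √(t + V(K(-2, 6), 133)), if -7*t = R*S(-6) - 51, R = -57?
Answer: I*√10794/14 ≈ 7.421*I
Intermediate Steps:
V(z, n) = -18 + z/2 (V(z, n) = ((11 - 47) + z)/2 = (-36 + z)/2 = -18 + z/2)
t = -291/7 (t = -(-57*(-6) - 51)/7 = -(342 - 51)/7 = -⅐*291 = -291/7 ≈ -41.571)
√(t + V(K(-2, 6), 133)) = √(-291/7 + (-18 + (½)*9)) = √(-291/7 + (-18 + 9/2)) = √(-291/7 - 27/2) = √(-771/14) = I*√10794/14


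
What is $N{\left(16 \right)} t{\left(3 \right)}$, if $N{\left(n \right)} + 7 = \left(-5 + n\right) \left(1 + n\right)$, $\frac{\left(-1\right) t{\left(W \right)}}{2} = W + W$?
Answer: $-2160$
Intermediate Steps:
$t{\left(W \right)} = - 4 W$ ($t{\left(W \right)} = - 2 \left(W + W\right) = - 2 \cdot 2 W = - 4 W$)
$N{\left(n \right)} = -7 + \left(1 + n\right) \left(-5 + n\right)$ ($N{\left(n \right)} = -7 + \left(-5 + n\right) \left(1 + n\right) = -7 + \left(1 + n\right) \left(-5 + n\right)$)
$N{\left(16 \right)} t{\left(3 \right)} = \left(-12 + 16^{2} - 64\right) \left(\left(-4\right) 3\right) = \left(-12 + 256 - 64\right) \left(-12\right) = 180 \left(-12\right) = -2160$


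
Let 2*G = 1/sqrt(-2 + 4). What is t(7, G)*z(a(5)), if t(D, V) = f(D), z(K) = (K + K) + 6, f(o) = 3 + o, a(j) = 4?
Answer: 140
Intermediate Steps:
G = sqrt(2)/4 (G = (1/sqrt(-2 + 4))/2 = (1/sqrt(2))/2 = (1*(sqrt(2)/2))/2 = (sqrt(2)/2)/2 = sqrt(2)/4 ≈ 0.35355)
z(K) = 6 + 2*K (z(K) = 2*K + 6 = 6 + 2*K)
t(D, V) = 3 + D
t(7, G)*z(a(5)) = (3 + 7)*(6 + 2*4) = 10*(6 + 8) = 10*14 = 140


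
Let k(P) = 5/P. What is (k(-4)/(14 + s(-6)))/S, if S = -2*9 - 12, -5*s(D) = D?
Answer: 5/1824 ≈ 0.0027412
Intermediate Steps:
s(D) = -D/5
S = -30 (S = -18 - 12 = -30)
(k(-4)/(14 + s(-6)))/S = ((5/(-4))/(14 - 1/5*(-6)))/(-30) = ((5*(-1/4))/(14 + 6/5))*(-1/30) = (-5/4/(76/5))*(-1/30) = ((5/76)*(-5/4))*(-1/30) = -25/304*(-1/30) = 5/1824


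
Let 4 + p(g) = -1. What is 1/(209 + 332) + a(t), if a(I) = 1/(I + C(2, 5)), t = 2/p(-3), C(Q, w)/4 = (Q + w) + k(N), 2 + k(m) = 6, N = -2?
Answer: 2923/117938 ≈ 0.024784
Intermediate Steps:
k(m) = 4 (k(m) = -2 + 6 = 4)
p(g) = -5 (p(g) = -4 - 1 = -5)
C(Q, w) = 16 + 4*Q + 4*w (C(Q, w) = 4*((Q + w) + 4) = 4*(4 + Q + w) = 16 + 4*Q + 4*w)
t = -⅖ (t = 2/(-5) = 2*(-⅕) = -⅖ ≈ -0.40000)
a(I) = 1/(44 + I) (a(I) = 1/(I + (16 + 4*2 + 4*5)) = 1/(I + (16 + 8 + 20)) = 1/(I + 44) = 1/(44 + I))
1/(209 + 332) + a(t) = 1/(209 + 332) + 1/(44 - ⅖) = 1/541 + 1/(218/5) = 1/541 + 5/218 = 2923/117938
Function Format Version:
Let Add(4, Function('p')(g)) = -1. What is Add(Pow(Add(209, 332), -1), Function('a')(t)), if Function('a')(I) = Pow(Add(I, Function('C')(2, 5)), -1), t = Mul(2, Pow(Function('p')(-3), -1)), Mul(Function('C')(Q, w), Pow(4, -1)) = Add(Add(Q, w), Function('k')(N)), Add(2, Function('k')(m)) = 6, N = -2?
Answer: Rational(2923, 117938) ≈ 0.024784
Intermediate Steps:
Function('k')(m) = 4 (Function('k')(m) = Add(-2, 6) = 4)
Function('p')(g) = -5 (Function('p')(g) = Add(-4, -1) = -5)
Function('C')(Q, w) = Add(16, Mul(4, Q), Mul(4, w)) (Function('C')(Q, w) = Mul(4, Add(Add(Q, w), 4)) = Mul(4, Add(4, Q, w)) = Add(16, Mul(4, Q), Mul(4, w)))
t = Rational(-2, 5) (t = Mul(2, Pow(-5, -1)) = Mul(2, Rational(-1, 5)) = Rational(-2, 5) ≈ -0.40000)
Function('a')(I) = Pow(Add(44, I), -1) (Function('a')(I) = Pow(Add(I, Add(16, Mul(4, 2), Mul(4, 5))), -1) = Pow(Add(I, Add(16, 8, 20)), -1) = Pow(Add(I, 44), -1) = Pow(Add(44, I), -1))
Add(Pow(Add(209, 332), -1), Function('a')(t)) = Add(Pow(Add(209, 332), -1), Pow(Add(44, Rational(-2, 5)), -1)) = Add(Pow(541, -1), Pow(Rational(218, 5), -1)) = Add(Rational(1, 541), Rational(5, 218)) = Rational(2923, 117938)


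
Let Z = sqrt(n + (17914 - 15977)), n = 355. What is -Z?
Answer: -2*sqrt(573) ≈ -47.875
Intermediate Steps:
Z = 2*sqrt(573) (Z = sqrt(355 + (17914 - 15977)) = sqrt(355 + 1937) = sqrt(2292) = 2*sqrt(573) ≈ 47.875)
-Z = -2*sqrt(573)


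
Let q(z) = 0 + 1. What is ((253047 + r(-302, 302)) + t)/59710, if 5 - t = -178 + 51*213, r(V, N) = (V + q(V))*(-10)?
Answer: 245377/59710 ≈ 4.1095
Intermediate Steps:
q(z) = 1
r(V, N) = -10 - 10*V (r(V, N) = (V + 1)*(-10) = (1 + V)*(-10) = -10 - 10*V)
t = -10680 (t = 5 - (-178 + 51*213) = 5 - (-178 + 10863) = 5 - 1*10685 = 5 - 10685 = -10680)
((253047 + r(-302, 302)) + t)/59710 = ((253047 + (-10 - 10*(-302))) - 10680)/59710 = ((253047 + (-10 + 3020)) - 10680)*(1/59710) = ((253047 + 3010) - 10680)*(1/59710) = (256057 - 10680)*(1/59710) = 245377*(1/59710) = 245377/59710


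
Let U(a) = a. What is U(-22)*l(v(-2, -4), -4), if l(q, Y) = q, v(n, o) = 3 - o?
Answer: -154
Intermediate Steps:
U(-22)*l(v(-2, -4), -4) = -22*(3 - 1*(-4)) = -22*(3 + 4) = -22*7 = -154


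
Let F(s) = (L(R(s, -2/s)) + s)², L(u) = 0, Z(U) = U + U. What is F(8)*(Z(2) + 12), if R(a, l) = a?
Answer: 1024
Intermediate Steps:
Z(U) = 2*U
F(s) = s² (F(s) = (0 + s)² = s²)
F(8)*(Z(2) + 12) = 8²*(2*2 + 12) = 64*(4 + 12) = 64*16 = 1024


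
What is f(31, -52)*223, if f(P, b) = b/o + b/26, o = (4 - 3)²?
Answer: -12042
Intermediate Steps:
o = 1 (o = 1² = 1)
f(P, b) = 27*b/26 (f(P, b) = b/1 + b/26 = b*1 + b*(1/26) = b + b/26 = 27*b/26)
f(31, -52)*223 = ((27/26)*(-52))*223 = -54*223 = -12042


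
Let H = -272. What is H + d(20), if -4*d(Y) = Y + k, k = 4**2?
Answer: -281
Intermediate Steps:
k = 16
d(Y) = -4 - Y/4 (d(Y) = -(Y + 16)/4 = -(16 + Y)/4 = -4 - Y/4)
H + d(20) = -272 + (-4 - 1/4*20) = -272 + (-4 - 5) = -272 - 9 = -281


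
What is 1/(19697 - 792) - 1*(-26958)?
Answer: 509640991/18905 ≈ 26958.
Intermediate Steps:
1/(19697 - 792) - 1*(-26958) = 1/18905 + 26958 = 509640991/18905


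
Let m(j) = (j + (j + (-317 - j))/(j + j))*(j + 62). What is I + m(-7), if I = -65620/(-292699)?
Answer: 3526478135/4097786 ≈ 860.58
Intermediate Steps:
I = 65620/292699 (I = -65620*(-1/292699) = 65620/292699 ≈ 0.22419)
m(j) = (62 + j)*(j - 317/(2*j)) (m(j) = (j - 317*1/(2*j))*(62 + j) = (j - 317/(2*j))*(62 + j) = (62 + j)*(j - 317/(2*j)))
I + m(-7) = 65620/292699 + (-317/2 + (-7)² - 9827/(-7) + 62*(-7)) = 65620/292699 + (-317/2 + 49 - 9827*(-⅐) - 434) = 65620/292699 + (-317/2 + 49 + 9827/7 - 434) = 65620/292699 + 12045/14 = 3526478135/4097786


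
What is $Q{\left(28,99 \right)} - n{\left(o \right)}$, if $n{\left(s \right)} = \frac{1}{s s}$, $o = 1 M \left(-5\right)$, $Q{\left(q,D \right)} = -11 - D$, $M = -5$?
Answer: $- \frac{68751}{625} \approx -110.0$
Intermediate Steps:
$o = 25$ ($o = 1 \left(-5\right) \left(-5\right) = \left(-5\right) \left(-5\right) = 25$)
$n{\left(s \right)} = \frac{1}{s^{2}}$
$Q{\left(28,99 \right)} - n{\left(o \right)} = \left(-11 - 99\right) - \frac{1}{625} = -110 - \frac{1}{625} = - \frac{68751}{625}$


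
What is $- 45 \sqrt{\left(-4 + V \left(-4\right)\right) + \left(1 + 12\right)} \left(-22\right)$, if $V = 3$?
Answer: $990 i \sqrt{3} \approx 1714.7 i$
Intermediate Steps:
$- 45 \sqrt{\left(-4 + V \left(-4\right)\right) + \left(1 + 12\right)} \left(-22\right) = - 45 \sqrt{\left(-4 + 3 \left(-4\right)\right) + \left(1 + 12\right)} \left(-22\right) = - 45 \sqrt{\left(-4 - 12\right) + 13} \left(-22\right) = - 45 \sqrt{-16 + 13} \left(-22\right) = - 45 \sqrt{-3} \left(-22\right) = - 45 i \sqrt{3} \left(-22\right) = 990 i \sqrt{3}$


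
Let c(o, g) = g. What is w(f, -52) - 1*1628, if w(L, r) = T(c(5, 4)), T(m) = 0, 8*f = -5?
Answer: -1628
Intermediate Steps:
f = -5/8 (f = (⅛)*(-5) = -5/8 ≈ -0.62500)
w(L, r) = 0
w(f, -52) - 1*1628 = 0 - 1*1628 = 0 - 1628 = -1628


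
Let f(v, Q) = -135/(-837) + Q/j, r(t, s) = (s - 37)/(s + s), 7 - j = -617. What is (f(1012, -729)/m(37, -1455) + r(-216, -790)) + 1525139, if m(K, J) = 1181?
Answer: 4587558312261349/3007959760 ≈ 1.5251e+6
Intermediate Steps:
j = 624 (j = 7 - 1*(-617) = 7 + 617 = 624)
r(t, s) = (-37 + s)/(2*s) (r(t, s) = (-37 + s)/((2*s)) = (-37 + s)*(1/(2*s)) = (-37 + s)/(2*s))
f(v, Q) = 5/31 + Q/624 (f(v, Q) = -135/(-837) + Q/624 = -135*(-1/837) + Q*(1/624) = 5/31 + Q/624)
(f(1012, -729)/m(37, -1455) + r(-216, -790)) + 1525139 = ((5/31 + (1/624)*(-729))/1181 + (½)*(-37 - 790)/(-790)) + 1525139 = ((5/31 - 243/208)*(1/1181) + (½)*(-1/790)*(-827)) + 1525139 = (-6493/6448*1/1181 + 827/1580) + 1525139 = (-6493/7615088 + 827/1580) + 1525139 = 1571854709/3007959760 + 1525139 = 4587558312261349/3007959760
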